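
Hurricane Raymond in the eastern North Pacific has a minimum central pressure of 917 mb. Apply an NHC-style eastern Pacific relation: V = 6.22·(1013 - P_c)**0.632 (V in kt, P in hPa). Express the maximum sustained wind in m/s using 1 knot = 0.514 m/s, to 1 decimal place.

57.2 m/s

ΔP = 1013 − 917 = 96 mb.
V ≈ 6.22 × 96^0.632 = 6.22 × 17.898 ≈ 111.323 kt.
111.323 × 0.514 ≈ 57.22 m/s → 57.2 m/s.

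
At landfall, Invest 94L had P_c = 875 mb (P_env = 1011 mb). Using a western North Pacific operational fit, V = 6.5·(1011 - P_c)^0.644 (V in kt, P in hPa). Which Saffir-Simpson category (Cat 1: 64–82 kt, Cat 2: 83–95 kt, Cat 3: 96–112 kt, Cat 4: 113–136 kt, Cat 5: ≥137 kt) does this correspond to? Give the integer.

ΔP = 1011 − 875 = 136 mb.
V ≈ 6.5 × 136^0.644 = 6.5 × 23.66 ≈ 154 kt.
154 kt falls in the Category 5 band.

5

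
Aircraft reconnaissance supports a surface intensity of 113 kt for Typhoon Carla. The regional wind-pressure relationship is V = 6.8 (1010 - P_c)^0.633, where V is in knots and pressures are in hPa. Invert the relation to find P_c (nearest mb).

925 mb

ΔP = (V / 6.8)^(1/0.633) = (113/6.8)^1.580.
113/6.8 = 16.618; 16.618^1.580 ≈ 84.77 mb.
P_c = 1010 − 84.77 = 925.23 ≈ 925 mb.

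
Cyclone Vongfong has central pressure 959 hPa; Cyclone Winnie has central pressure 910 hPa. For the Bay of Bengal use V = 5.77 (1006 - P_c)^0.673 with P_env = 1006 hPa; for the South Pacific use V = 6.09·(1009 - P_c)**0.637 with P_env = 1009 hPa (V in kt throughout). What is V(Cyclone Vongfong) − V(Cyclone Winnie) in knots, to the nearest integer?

Cyclone Vongfong: ΔP = 47; V ≈ 5.77 × 47^0.673 ≈ 77.00 kt.
Cyclone Winnie: ΔP = 99; V ≈ 6.09 × 99^0.637 ≈ 113.72 kt.
Difference ≈ 77.00 − 113.72 = -36.72 → -37 kt.

-37 kt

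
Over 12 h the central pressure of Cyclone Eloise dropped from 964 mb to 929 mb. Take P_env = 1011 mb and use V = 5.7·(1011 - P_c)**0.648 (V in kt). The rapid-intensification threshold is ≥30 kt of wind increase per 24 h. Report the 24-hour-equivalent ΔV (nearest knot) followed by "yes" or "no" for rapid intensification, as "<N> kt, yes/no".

60 kt, yes

V₁: ΔP = 47, V ≈ 5.7 × 47^0.648 ≈ 69.09 kt.
V₂: ΔP = 82, V ≈ 5.7 × 82^0.648 ≈ 99.09 kt.
ΔV over 12 h = 30.00 kt → 24 h equivalent = 30.00 × 24/12 ≈ 60.00 kt.
60 kt ≥ 30 kt ⇒ rapid intensification.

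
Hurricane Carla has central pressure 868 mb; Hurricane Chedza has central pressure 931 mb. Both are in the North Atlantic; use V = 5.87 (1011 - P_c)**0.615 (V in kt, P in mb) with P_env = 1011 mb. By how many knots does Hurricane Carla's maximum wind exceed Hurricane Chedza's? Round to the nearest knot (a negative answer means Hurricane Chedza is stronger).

37 kt

Hurricane Carla: ΔP = 143; V ≈ 5.87 × 143^0.615 ≈ 124.21 kt.
Hurricane Chedza: ΔP = 80; V ≈ 5.87 × 80^0.615 ≈ 86.90 kt.
Difference ≈ 124.21 − 86.90 = 37.31 → 37 kt.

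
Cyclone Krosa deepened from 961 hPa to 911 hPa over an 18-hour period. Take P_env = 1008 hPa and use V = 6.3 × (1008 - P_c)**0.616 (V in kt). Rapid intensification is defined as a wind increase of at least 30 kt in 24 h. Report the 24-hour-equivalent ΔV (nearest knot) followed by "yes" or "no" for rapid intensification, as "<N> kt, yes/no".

V₁: ΔP = 47, V ≈ 6.3 × 47^0.616 ≈ 67.51 kt.
V₂: ΔP = 97, V ≈ 6.3 × 97^0.616 ≈ 105.49 kt.
ΔV over 18 h = 37.98 kt → 24 h equivalent = 37.98 × 24/18 ≈ 50.64 kt.
51 kt ≥ 30 kt ⇒ rapid intensification.

51 kt, yes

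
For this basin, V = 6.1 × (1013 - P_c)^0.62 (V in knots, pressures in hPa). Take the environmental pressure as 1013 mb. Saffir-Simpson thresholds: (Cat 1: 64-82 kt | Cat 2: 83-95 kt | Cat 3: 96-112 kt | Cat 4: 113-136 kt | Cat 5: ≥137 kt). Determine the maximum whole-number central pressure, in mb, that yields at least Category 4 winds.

Category 4 begins at V = 113 kt.
Required ΔP = (113/6.1)^(1/0.62) = 18.525^1.613 ≈ 110.86 mb.
P_c ≤ 1013 − 110.86 = 902.14, so the highest integer P_c is 902 mb.

902 mb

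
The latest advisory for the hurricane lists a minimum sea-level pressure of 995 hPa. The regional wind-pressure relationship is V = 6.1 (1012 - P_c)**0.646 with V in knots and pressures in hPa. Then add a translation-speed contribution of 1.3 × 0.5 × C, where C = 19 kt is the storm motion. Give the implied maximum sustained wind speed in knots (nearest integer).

ΔP = 1012 − 995 = 17 hPa.
17^0.646 ≈ 6.235.
V ≈ 6.1 × 6.235 ≈ 38.0 kt.
Translation term: 1.3 × 0.5 × 19 = 12.35 kt.
Corrected V ≈ 50.35 kt → 50 kt.

50 kt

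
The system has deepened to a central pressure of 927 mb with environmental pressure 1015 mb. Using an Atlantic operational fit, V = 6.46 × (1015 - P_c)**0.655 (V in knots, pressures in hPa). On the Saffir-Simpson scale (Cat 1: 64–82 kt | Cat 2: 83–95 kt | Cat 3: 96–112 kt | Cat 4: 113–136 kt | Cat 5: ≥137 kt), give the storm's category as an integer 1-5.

4

ΔP = 1015 − 927 = 88 mb.
V ≈ 6.46 × 88^0.655 = 6.46 × 18.78 ≈ 121 kt.
121 kt falls in the Category 4 band.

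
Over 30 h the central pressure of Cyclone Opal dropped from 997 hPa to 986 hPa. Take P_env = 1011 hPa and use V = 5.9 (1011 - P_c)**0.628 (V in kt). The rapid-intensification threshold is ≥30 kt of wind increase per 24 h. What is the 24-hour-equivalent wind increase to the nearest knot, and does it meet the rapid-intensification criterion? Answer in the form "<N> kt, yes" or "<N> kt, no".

11 kt, no

V₁: ΔP = 14, V ≈ 5.9 × 14^0.628 ≈ 30.95 kt.
V₂: ΔP = 25, V ≈ 5.9 × 25^0.628 ≈ 44.54 kt.
ΔV over 30 h = 13.59 kt → 24 h equivalent = 13.59 × 24/30 ≈ 10.87 kt.
11 kt < 30 kt ⇒ not rapid intensification.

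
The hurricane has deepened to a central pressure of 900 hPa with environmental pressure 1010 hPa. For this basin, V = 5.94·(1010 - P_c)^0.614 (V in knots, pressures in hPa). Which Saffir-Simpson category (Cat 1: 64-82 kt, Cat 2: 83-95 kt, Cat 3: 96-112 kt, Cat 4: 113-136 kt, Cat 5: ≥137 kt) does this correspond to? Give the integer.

ΔP = 1010 − 900 = 110 hPa.
V ≈ 5.94 × 110^0.614 = 5.94 × 17.92 ≈ 106 kt.
106 kt falls in the Category 3 band.

3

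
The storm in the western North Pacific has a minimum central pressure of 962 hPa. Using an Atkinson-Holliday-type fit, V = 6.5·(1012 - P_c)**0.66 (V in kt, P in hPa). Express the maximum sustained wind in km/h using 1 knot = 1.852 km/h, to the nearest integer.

159 km/h

ΔP = 1012 − 962 = 50 hPa.
V ≈ 6.5 × 50^0.66 = 6.5 × 13.223 ≈ 85.948 kt.
85.948 × 1.852 ≈ 159.17 km/h → 159 km/h.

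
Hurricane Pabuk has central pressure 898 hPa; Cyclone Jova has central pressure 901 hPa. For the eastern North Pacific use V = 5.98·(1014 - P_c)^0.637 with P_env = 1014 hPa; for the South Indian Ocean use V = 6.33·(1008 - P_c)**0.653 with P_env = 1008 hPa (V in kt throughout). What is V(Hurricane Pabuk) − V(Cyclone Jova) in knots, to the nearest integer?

Hurricane Pabuk: ΔP = 116; V ≈ 5.98 × 116^0.637 ≈ 123.53 kt.
Cyclone Jova: ΔP = 107; V ≈ 6.33 × 107^0.653 ≈ 133.84 kt.
Difference ≈ 123.53 − 133.84 = -10.31 → -10 kt.

-10 kt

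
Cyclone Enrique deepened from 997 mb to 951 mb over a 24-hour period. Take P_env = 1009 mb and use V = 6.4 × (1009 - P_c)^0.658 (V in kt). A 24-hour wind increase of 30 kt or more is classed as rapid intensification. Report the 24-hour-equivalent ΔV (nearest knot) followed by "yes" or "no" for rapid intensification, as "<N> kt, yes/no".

V₁: ΔP = 12, V ≈ 6.4 × 12^0.658 ≈ 32.83 kt.
V₂: ΔP = 58, V ≈ 6.4 × 58^0.658 ≈ 92.58 kt.
ΔV over 24 h = 59.75 kt → 24 h equivalent = 59.75 × 24/24 ≈ 59.75 kt.
60 kt ≥ 30 kt ⇒ rapid intensification.

60 kt, yes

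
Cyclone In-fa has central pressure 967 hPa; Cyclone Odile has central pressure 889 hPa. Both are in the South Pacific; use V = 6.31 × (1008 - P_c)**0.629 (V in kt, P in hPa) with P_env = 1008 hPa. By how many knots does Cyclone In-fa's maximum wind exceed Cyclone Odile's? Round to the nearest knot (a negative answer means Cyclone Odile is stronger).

-62 kt

Cyclone In-fa: ΔP = 41; V ≈ 6.31 × 41^0.629 ≈ 65.23 kt.
Cyclone Odile: ΔP = 119; V ≈ 6.31 × 119^0.629 ≈ 127.51 kt.
Difference ≈ 65.23 − 127.51 = -62.28 → -62 kt.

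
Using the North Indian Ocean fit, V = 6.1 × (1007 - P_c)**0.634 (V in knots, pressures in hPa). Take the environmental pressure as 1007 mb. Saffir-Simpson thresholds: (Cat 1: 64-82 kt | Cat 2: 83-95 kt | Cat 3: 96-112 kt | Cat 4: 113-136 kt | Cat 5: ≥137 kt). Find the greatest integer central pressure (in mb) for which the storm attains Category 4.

Category 4 begins at V = 113 kt.
Required ΔP = (113/6.1)^(1/0.634) = 18.525^1.577 ≈ 99.91 mb.
P_c ≤ 1007 − 99.91 = 907.09, so the highest integer P_c is 907 mb.

907 mb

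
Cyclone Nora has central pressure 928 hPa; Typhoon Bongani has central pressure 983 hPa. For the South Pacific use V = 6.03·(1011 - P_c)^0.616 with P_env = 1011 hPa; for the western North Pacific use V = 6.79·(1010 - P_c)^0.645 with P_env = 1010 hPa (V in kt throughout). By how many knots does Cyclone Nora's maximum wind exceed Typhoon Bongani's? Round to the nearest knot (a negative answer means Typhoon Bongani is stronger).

Cyclone Nora: ΔP = 83; V ≈ 6.03 × 83^0.616 ≈ 91.72 kt.
Typhoon Bongani: ΔP = 27; V ≈ 6.79 × 27^0.645 ≈ 56.90 kt.
Difference ≈ 91.72 − 56.90 = 34.82 → 35 kt.

35 kt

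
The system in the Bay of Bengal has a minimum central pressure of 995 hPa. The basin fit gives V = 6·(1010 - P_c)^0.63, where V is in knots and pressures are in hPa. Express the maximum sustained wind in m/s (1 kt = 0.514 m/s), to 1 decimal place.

ΔP = 1010 − 995 = 15 hPa.
V ≈ 6 × 15^0.63 = 6 × 5.507 ≈ 33.044 kt.
33.044 × 0.514 ≈ 16.98 m/s → 17.0 m/s.

17.0 m/s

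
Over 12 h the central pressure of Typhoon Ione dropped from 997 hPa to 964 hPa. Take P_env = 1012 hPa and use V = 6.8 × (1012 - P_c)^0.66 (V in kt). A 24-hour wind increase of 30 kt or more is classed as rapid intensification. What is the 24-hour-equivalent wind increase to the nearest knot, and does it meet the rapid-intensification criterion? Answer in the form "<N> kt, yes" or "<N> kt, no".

V₁: ΔP = 15, V ≈ 6.8 × 15^0.66 ≈ 40.62 kt.
V₂: ΔP = 48, V ≈ 6.8 × 48^0.66 ≈ 87.52 kt.
ΔV over 12 h = 46.90 kt → 24 h equivalent = 46.90 × 24/12 ≈ 93.80 kt.
94 kt ≥ 30 kt ⇒ rapid intensification.

94 kt, yes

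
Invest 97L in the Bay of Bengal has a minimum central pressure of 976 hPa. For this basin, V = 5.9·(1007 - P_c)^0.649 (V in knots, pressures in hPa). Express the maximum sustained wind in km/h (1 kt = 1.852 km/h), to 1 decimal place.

ΔP = 1007 − 976 = 31 hPa.
V ≈ 5.9 × 31^0.649 = 5.9 × 9.287 ≈ 54.796 kt.
54.796 × 1.852 ≈ 101.48 km/h → 101.5 km/h.

101.5 km/h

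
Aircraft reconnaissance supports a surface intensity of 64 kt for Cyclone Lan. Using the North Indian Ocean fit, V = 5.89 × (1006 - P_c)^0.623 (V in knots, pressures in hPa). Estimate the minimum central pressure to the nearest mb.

960 mb

ΔP = (V / 5.89)^(1/0.623) = (64/5.89)^1.605.
64/5.89 = 10.866; 10.866^1.605 ≈ 46.03 mb.
P_c = 1006 − 46.03 = 959.97 ≈ 960 mb.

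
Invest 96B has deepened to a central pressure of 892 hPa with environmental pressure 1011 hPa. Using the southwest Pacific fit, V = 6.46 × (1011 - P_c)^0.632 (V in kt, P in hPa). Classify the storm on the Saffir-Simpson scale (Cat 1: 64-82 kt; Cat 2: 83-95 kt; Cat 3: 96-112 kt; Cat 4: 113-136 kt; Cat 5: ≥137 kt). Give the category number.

ΔP = 1011 − 892 = 119 hPa.
V ≈ 6.46 × 119^0.632 = 6.46 × 20.50 ≈ 132 kt.
132 kt falls in the Category 4 band.

4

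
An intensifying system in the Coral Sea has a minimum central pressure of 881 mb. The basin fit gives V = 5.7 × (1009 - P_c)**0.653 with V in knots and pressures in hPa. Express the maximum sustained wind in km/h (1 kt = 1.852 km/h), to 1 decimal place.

250.9 km/h

ΔP = 1009 − 881 = 128 mb.
V ≈ 5.7 × 128^0.653 = 5.7 × 23.769 ≈ 135.482 kt.
135.482 × 1.852 ≈ 250.91 km/h → 250.9 km/h.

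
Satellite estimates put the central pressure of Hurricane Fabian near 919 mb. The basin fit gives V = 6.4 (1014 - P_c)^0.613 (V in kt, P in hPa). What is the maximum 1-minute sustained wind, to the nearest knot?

ΔP = 1014 − 919 = 95 mb.
95^0.613 ≈ 16.306.
V ≈ 6.4 × 16.306 ≈ 104.4 kt.

104 kt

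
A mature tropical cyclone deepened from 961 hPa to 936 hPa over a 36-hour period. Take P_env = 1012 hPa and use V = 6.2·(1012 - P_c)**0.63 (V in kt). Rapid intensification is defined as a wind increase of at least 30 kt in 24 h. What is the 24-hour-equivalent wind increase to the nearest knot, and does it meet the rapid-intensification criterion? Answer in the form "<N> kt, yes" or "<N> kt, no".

V₁: ΔP = 51, V ≈ 6.2 × 51^0.63 ≈ 73.82 kt.
V₂: ΔP = 76, V ≈ 6.2 × 76^0.63 ≈ 94.91 kt.
ΔV over 36 h = 21.09 kt → 24 h equivalent = 21.09 × 24/36 ≈ 14.06 kt.
14 kt < 30 kt ⇒ not rapid intensification.

14 kt, no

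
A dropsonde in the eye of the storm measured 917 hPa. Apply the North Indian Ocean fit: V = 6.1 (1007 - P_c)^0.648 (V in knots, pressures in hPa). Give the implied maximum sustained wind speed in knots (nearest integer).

113 kt

ΔP = 1007 − 917 = 90 hPa.
90^0.648 ≈ 18.465.
V ≈ 6.1 × 18.465 ≈ 112.6 kt.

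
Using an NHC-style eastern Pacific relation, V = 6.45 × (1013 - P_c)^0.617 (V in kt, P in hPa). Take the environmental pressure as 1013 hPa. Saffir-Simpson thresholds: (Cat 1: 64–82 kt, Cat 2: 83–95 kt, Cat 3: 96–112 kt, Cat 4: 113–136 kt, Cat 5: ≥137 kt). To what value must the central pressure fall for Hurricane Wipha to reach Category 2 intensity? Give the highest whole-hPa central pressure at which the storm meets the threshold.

950 hPa

Category 2 begins at V = 83 kt.
Required ΔP = (83/6.45)^(1/0.617) = 12.868^1.621 ≈ 62.84 hPa.
P_c ≤ 1013 − 62.84 = 950.16, so the highest integer P_c is 950 hPa.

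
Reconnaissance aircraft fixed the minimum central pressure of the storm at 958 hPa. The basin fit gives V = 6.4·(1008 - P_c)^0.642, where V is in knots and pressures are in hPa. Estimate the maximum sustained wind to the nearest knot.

ΔP = 1008 − 958 = 50 hPa.
50^0.642 ≈ 12.324.
V ≈ 6.4 × 12.324 ≈ 78.9 kt.

79 kt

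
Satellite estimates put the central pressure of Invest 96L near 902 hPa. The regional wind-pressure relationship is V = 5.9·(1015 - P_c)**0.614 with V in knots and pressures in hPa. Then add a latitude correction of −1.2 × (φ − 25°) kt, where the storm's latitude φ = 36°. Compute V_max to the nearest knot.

94 kt

ΔP = 1015 − 902 = 113 hPa.
113^0.614 ≈ 18.222.
V ≈ 5.9 × 18.222 ≈ 107.5 kt.
Latitude correction: −1.2 × (36 − 25) = -13.2 kt.
Corrected V ≈ 94.3 kt → 94 kt.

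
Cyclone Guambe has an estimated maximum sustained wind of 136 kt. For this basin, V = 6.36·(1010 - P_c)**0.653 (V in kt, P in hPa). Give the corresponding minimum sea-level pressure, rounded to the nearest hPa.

901 hPa

ΔP = (V / 6.36)^(1/0.653) = (136/6.36)^1.531.
136/6.36 = 21.384; 21.384^1.531 ≈ 108.86 hPa.
P_c = 1010 − 108.86 = 901.14 ≈ 901 hPa.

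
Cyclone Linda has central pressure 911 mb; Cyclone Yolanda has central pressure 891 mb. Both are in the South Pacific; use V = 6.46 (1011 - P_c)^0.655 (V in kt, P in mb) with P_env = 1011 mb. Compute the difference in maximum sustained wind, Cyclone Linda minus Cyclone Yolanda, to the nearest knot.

-17 kt

Cyclone Linda: ΔP = 100; V ≈ 6.46 × 100^0.655 ≈ 131.90 kt.
Cyclone Yolanda: ΔP = 120; V ≈ 6.46 × 120^0.655 ≈ 148.63 kt.
Difference ≈ 131.90 − 148.63 = -16.73 → -17 kt.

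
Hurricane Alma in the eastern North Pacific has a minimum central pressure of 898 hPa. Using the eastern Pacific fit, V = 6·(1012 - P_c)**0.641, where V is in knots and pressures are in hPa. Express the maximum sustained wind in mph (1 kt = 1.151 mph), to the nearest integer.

144 mph

ΔP = 1012 − 898 = 114 hPa.
V ≈ 6 × 114^0.641 = 6 × 20.820 ≈ 124.919 kt.
124.919 × 1.151 ≈ 143.78 mph → 144 mph.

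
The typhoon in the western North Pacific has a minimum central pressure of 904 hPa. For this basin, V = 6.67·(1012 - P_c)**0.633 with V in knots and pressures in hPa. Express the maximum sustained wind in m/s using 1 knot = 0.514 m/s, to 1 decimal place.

ΔP = 1012 − 904 = 108 hPa.
V ≈ 6.67 × 108^0.633 = 6.67 × 19.371 ≈ 129.206 kt.
129.206 × 0.514 ≈ 66.41 m/s → 66.4 m/s.

66.4 m/s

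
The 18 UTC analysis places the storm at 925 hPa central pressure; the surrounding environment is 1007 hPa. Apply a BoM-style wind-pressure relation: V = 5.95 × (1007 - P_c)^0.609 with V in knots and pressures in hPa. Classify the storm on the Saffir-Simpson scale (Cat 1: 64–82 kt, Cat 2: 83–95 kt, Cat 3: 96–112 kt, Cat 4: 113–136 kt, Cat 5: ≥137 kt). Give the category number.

2

ΔP = 1007 − 925 = 82 hPa.
V ≈ 5.95 × 82^0.609 = 5.95 × 14.64 ≈ 87 kt.
87 kt falls in the Category 2 band.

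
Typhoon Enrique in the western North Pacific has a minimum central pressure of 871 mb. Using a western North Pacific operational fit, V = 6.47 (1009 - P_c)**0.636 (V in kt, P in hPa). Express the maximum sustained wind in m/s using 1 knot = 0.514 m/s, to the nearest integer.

76 m/s

ΔP = 1009 − 871 = 138 mb.
V ≈ 6.47 × 138^0.636 = 6.47 × 22.960 ≈ 148.548 kt.
148.548 × 0.514 ≈ 76.35 m/s → 76 m/s.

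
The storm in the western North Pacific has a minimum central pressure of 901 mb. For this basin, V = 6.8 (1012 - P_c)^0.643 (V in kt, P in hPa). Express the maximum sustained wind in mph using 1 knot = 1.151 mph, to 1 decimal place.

ΔP = 1012 − 901 = 111 mb.
V ≈ 6.8 × 111^0.643 = 6.8 × 20.661 ≈ 140.492 kt.
140.492 × 1.151 ≈ 161.71 mph → 161.7 mph.

161.7 mph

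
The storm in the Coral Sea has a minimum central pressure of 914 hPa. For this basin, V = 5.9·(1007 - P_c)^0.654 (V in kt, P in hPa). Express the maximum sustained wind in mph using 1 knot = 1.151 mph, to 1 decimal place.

ΔP = 1007 − 914 = 93 hPa.
V ≈ 5.9 × 93^0.654 = 5.9 × 19.382 ≈ 114.351 kt.
114.351 × 1.151 ≈ 131.62 mph → 131.6 mph.

131.6 mph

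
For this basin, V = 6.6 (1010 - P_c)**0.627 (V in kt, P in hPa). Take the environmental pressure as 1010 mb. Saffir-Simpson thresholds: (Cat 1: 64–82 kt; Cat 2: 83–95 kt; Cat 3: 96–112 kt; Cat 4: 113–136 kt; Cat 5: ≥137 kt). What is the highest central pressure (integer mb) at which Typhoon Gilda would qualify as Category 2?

953 mb

Category 2 begins at V = 83 kt.
Required ΔP = (83/6.6)^(1/0.627) = 12.576^1.595 ≈ 56.71 mb.
P_c ≤ 1010 − 56.71 = 953.29, so the highest integer P_c is 953 mb.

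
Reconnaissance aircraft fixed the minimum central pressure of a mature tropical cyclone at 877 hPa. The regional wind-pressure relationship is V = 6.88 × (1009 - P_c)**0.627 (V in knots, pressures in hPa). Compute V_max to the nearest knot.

ΔP = 1009 − 877 = 132 hPa.
132^0.627 ≈ 21.360.
V ≈ 6.88 × 21.360 ≈ 147.0 kt.

147 kt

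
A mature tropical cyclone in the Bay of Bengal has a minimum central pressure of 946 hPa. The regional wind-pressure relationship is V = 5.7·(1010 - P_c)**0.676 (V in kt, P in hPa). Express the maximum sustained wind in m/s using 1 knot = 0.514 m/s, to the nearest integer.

49 m/s

ΔP = 1010 − 946 = 64 hPa.
V ≈ 5.7 × 64^0.676 = 5.7 × 16.633 ≈ 94.810 kt.
94.810 × 0.514 ≈ 48.73 m/s → 49 m/s.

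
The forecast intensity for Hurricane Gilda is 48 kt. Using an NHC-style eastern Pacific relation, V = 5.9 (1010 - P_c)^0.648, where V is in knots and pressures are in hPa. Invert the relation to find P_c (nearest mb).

985 mb

ΔP = (V / 5.9)^(1/0.648) = (48/5.9)^1.543.
48/5.9 = 8.136; 8.136^1.543 ≈ 25.41 mb.
P_c = 1010 − 25.41 = 984.59 ≈ 985 mb.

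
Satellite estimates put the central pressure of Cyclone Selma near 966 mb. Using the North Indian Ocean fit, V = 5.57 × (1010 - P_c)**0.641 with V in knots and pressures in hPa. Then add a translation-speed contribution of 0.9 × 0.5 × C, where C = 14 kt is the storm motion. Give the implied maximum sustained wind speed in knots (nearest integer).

69 kt

ΔP = 1010 − 966 = 44 mb.
44^0.641 ≈ 11.310.
V ≈ 5.57 × 11.310 ≈ 63.0 kt.
Translation term: 0.9 × 0.5 × 14 = 6.3 kt.
Corrected V ≈ 69.3 kt → 69 kt.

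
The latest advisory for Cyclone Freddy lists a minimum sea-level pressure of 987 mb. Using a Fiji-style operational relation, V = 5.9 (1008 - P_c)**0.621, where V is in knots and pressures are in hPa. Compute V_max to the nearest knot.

39 kt

ΔP = 1008 − 987 = 21 mb.
21^0.621 ≈ 6.624.
V ≈ 5.9 × 6.624 ≈ 39.1 kt.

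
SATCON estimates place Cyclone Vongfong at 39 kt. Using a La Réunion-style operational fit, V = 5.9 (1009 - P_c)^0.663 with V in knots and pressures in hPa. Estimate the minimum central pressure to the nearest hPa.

ΔP = (V / 5.9)^(1/0.663) = (39/5.9)^1.508.
39/5.9 = 6.610; 6.610^1.508 ≈ 17.26 hPa.
P_c = 1009 − 17.26 = 991.74 ≈ 992 hPa.

992 hPa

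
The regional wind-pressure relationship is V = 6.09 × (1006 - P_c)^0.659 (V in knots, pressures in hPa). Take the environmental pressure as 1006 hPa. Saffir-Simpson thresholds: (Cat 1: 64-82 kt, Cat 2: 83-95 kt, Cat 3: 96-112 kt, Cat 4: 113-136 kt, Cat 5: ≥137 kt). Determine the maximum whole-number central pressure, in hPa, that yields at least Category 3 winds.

Category 3 begins at V = 96 kt.
Required ΔP = (96/6.09)^(1/0.659) = 15.764^1.517 ≈ 65.67 hPa.
P_c ≤ 1006 − 65.67 = 940.33, so the highest integer P_c is 940 hPa.

940 hPa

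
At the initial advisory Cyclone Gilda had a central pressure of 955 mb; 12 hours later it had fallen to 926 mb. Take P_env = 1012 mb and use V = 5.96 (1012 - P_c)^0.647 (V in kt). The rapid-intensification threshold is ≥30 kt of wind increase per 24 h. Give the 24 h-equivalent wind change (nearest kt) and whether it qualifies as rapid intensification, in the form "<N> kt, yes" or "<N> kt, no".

V₁: ΔP = 57, V ≈ 5.96 × 57^0.647 ≈ 81.53 kt.
V₂: ΔP = 86, V ≈ 5.96 × 86^0.647 ≈ 106.38 kt.
ΔV over 12 h = 24.85 kt → 24 h equivalent = 24.85 × 24/12 ≈ 49.70 kt.
50 kt ≥ 30 kt ⇒ rapid intensification.

50 kt, yes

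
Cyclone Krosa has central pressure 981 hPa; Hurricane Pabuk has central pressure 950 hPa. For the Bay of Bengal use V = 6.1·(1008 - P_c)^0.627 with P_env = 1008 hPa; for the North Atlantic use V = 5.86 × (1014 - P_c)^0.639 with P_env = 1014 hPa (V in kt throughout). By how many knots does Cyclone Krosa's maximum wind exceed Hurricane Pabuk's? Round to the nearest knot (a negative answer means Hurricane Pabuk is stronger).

-35 kt

Cyclone Krosa: ΔP = 27; V ≈ 6.1 × 27^0.627 ≈ 48.17 kt.
Hurricane Pabuk: ΔP = 64; V ≈ 5.86 × 64^0.639 ≈ 83.57 kt.
Difference ≈ 48.17 − 83.57 = -35.40 → -35 kt.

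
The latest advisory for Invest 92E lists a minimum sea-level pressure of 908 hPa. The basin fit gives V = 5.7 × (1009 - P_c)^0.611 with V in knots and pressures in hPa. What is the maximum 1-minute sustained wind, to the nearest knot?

ΔP = 1009 − 908 = 101 hPa.
101^0.611 ≈ 16.774.
V ≈ 5.7 × 16.774 ≈ 95.6 kt.

96 kt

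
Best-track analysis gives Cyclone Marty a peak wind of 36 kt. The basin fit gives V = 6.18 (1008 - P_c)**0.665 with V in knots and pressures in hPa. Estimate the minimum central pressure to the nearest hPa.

ΔP = (V / 6.18)^(1/0.665) = (36/6.18)^1.504.
36/6.18 = 5.825; 5.825^1.504 ≈ 14.15 hPa.
P_c = 1008 − 14.15 = 993.85 ≈ 994 hPa.

994 hPa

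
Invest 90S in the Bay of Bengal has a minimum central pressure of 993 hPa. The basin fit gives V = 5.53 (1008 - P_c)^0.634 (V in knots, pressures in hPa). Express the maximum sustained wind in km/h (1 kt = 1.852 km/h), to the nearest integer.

ΔP = 1008 − 993 = 15 hPa.
V ≈ 5.53 × 15^0.634 = 5.53 × 5.567 ≈ 30.787 kt.
30.787 × 1.852 ≈ 57.02 km/h → 57 km/h.

57 km/h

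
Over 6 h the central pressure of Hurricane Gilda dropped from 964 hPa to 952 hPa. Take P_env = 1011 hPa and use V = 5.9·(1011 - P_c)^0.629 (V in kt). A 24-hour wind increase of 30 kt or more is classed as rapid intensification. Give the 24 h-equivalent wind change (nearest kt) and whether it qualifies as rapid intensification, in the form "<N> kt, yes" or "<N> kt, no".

V₁: ΔP = 47, V ≈ 5.9 × 47^0.629 ≈ 66.47 kt.
V₂: ΔP = 59, V ≈ 5.9 × 59^0.629 ≈ 76.69 kt.
ΔV over 6 h = 10.22 kt → 24 h equivalent = 10.22 × 24/6 ≈ 40.88 kt.
41 kt ≥ 30 kt ⇒ rapid intensification.

41 kt, yes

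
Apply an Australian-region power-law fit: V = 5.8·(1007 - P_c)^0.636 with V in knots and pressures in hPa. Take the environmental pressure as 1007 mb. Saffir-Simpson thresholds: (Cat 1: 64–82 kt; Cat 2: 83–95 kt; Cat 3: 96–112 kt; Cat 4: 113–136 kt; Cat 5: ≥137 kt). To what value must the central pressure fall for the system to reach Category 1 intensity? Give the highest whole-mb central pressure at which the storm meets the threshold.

Category 1 begins at V = 64 kt.
Required ΔP = (64/5.8)^(1/0.636) = 11.034^1.572 ≈ 43.61 mb.
P_c ≤ 1007 − 43.61 = 963.39, so the highest integer P_c is 963 mb.

963 mb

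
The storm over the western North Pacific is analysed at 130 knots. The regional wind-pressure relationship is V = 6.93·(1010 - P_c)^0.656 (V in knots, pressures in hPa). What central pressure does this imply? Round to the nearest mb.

ΔP = (V / 6.93)^(1/0.656) = (130/6.93)^1.524.
130/6.93 = 18.759; 18.759^1.524 ≈ 87.27 mb.
P_c = 1010 − 87.27 = 922.73 ≈ 923 mb.

923 mb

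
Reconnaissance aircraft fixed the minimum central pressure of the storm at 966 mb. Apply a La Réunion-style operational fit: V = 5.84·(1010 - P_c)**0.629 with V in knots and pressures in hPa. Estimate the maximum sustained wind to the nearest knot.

63 kt

ΔP = 1010 − 966 = 44 mb.
44^0.629 ≈ 10.808.
V ≈ 5.84 × 10.808 ≈ 63.1 kt.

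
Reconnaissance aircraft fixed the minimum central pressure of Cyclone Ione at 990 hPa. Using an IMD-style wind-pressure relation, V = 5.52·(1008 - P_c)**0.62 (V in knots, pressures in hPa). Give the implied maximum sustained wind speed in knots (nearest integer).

ΔP = 1008 − 990 = 18 hPa.
18^0.62 ≈ 6.002.
V ≈ 5.52 × 6.002 ≈ 33.1 kt.

33 kt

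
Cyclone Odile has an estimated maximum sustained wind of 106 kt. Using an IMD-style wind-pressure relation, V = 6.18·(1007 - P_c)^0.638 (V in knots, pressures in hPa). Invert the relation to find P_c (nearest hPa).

ΔP = (V / 6.18)^(1/0.638) = (106/6.18)^1.567.
106/6.18 = 17.152; 17.152^1.567 ≈ 86.03 hPa.
P_c = 1007 − 86.03 = 920.97 ≈ 921 hPa.

921 hPa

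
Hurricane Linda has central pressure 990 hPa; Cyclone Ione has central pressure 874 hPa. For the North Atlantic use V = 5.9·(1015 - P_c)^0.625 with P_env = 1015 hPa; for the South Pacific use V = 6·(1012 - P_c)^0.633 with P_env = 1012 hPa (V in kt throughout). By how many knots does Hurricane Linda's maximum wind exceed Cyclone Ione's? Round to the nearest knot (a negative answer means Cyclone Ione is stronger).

-92 kt

Hurricane Linda: ΔP = 25; V ≈ 5.9 × 25^0.625 ≈ 44.11 kt.
Cyclone Ione: ΔP = 138; V ≈ 6 × 138^0.633 ≈ 135.74 kt.
Difference ≈ 44.11 − 135.74 = -91.63 → -92 kt.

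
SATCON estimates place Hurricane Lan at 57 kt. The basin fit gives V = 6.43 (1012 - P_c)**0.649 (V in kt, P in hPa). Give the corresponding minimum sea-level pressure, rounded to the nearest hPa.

ΔP = (V / 6.43)^(1/0.649) = (57/6.43)^1.541.
57/6.43 = 8.865; 8.865^1.541 ≈ 28.85 hPa.
P_c = 1012 − 28.85 = 983.15 ≈ 983 hPa.

983 hPa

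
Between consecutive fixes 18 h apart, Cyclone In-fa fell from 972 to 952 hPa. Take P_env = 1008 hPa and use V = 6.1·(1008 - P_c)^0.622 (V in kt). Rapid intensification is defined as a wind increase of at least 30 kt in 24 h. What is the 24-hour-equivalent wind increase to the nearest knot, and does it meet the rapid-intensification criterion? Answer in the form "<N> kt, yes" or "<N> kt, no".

V₁: ΔP = 36, V ≈ 6.1 × 36^0.622 ≈ 56.67 kt.
V₂: ΔP = 56, V ≈ 6.1 × 56^0.622 ≈ 74.59 kt.
ΔV over 18 h = 17.92 kt → 24 h equivalent = 17.92 × 24/18 ≈ 23.89 kt.
24 kt < 30 kt ⇒ not rapid intensification.

24 kt, no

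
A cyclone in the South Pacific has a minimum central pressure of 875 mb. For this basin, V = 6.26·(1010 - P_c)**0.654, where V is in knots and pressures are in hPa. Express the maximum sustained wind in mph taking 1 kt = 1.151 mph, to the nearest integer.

178 mph

ΔP = 1010 − 875 = 135 mb.
V ≈ 6.26 × 135^0.654 = 6.26 × 24.731 ≈ 154.815 kt.
154.815 × 1.151 ≈ 178.19 mph → 178 mph.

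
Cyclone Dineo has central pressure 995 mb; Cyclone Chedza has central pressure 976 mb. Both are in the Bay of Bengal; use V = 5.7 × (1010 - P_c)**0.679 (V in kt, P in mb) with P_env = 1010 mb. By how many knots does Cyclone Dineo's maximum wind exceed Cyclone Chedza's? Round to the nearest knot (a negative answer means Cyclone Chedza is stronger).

Cyclone Dineo: ΔP = 15; V ≈ 5.7 × 15^0.679 ≈ 35.85 kt.
Cyclone Chedza: ΔP = 34; V ≈ 5.7 × 34^0.679 ≈ 62.48 kt.
Difference ≈ 35.85 − 62.48 = -26.63 → -27 kt.

-27 kt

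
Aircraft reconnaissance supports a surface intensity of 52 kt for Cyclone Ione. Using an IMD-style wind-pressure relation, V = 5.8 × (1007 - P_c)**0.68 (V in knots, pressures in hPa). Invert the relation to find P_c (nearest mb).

ΔP = (V / 5.8)^(1/0.68) = (52/5.8)^1.471.
52/5.8 = 8.966; 8.966^1.471 ≈ 25.17 mb.
P_c = 1007 − 25.17 = 981.83 ≈ 982 mb.

982 mb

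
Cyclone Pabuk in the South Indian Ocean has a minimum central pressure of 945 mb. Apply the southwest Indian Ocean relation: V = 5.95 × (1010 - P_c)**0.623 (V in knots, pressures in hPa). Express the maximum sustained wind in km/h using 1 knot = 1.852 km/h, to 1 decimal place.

148.5 km/h

ΔP = 1010 − 945 = 65 mb.
V ≈ 5.95 × 65^0.623 = 5.95 × 13.472 ≈ 80.161 kt.
80.161 × 1.852 ≈ 148.46 km/h → 148.5 km/h.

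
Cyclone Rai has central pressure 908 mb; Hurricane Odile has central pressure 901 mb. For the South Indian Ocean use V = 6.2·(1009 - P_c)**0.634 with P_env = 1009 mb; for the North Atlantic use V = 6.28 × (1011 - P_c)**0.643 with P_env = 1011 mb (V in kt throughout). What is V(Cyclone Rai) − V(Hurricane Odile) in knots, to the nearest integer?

-13 kt

Cyclone Rai: ΔP = 101; V ≈ 6.2 × 101^0.634 ≈ 115.65 kt.
Hurricane Odile: ΔP = 110; V ≈ 6.28 × 110^0.643 ≈ 129.00 kt.
Difference ≈ 115.65 − 129.00 = -13.35 → -13 kt.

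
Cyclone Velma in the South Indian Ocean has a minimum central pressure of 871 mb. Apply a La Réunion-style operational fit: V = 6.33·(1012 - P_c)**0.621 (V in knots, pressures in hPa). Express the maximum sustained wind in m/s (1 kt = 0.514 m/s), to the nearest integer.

ΔP = 1012 − 871 = 141 mb.
V ≈ 6.33 × 141^0.621 = 6.33 × 21.611 ≈ 136.795 kt.
136.795 × 0.514 ≈ 70.31 m/s → 70 m/s.

70 m/s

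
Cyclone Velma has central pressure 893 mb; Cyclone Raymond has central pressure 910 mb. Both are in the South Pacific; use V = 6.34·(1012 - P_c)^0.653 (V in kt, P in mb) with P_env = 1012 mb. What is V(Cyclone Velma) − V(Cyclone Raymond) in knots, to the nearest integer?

Cyclone Velma: ΔP = 119; V ≈ 6.34 × 119^0.653 ≈ 143.69 kt.
Cyclone Raymond: ΔP = 102; V ≈ 6.34 × 102^0.653 ≈ 129.93 kt.
Difference ≈ 143.69 − 129.93 = 13.76 → 14 kt.

14 kt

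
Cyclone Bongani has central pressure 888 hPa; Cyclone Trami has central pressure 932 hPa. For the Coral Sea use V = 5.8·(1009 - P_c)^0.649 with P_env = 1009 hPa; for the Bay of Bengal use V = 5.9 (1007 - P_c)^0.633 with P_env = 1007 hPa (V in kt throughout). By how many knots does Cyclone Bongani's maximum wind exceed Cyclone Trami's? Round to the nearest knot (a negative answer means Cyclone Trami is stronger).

Cyclone Bongani: ΔP = 121; V ≈ 5.8 × 121^0.649 ≈ 130.36 kt.
Cyclone Trami: ΔP = 75; V ≈ 5.9 × 75^0.633 ≈ 90.73 kt.
Difference ≈ 130.36 − 90.73 = 39.63 → 40 kt.

40 kt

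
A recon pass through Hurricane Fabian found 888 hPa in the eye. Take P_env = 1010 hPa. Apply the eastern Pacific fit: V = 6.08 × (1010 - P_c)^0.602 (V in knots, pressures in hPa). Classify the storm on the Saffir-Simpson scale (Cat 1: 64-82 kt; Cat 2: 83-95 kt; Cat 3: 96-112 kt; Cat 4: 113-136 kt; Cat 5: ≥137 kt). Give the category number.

ΔP = 1010 − 888 = 122 hPa.
V ≈ 6.08 × 122^0.602 = 6.08 × 18.03 ≈ 110 kt.
110 kt falls in the Category 3 band.

3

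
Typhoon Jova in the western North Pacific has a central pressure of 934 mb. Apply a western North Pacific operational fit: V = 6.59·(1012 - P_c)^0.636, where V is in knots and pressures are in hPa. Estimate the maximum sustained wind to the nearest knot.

105 kt

ΔP = 1012 − 934 = 78 mb.
78^0.636 ≈ 15.972.
V ≈ 6.59 × 15.972 ≈ 105.3 kt.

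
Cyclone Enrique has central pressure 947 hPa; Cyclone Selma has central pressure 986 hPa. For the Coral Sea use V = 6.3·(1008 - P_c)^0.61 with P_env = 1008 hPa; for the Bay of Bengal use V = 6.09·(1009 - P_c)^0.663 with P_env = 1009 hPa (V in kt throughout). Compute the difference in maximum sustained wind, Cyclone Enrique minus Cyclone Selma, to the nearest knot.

Cyclone Enrique: ΔP = 61; V ≈ 6.3 × 61^0.61 ≈ 77.34 kt.
Cyclone Selma: ΔP = 23; V ≈ 6.09 × 23^0.663 ≈ 48.69 kt.
Difference ≈ 77.34 − 48.69 = 28.65 → 29 kt.

29 kt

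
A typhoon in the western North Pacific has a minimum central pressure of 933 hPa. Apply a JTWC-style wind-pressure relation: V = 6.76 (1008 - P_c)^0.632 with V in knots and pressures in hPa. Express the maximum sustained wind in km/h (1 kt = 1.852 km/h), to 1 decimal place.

191.7 km/h

ΔP = 1008 − 933 = 75 hPa.
V ≈ 6.76 × 75^0.632 = 6.76 × 15.312 ≈ 103.511 kt.
103.511 × 1.852 ≈ 191.70 km/h → 191.7 km/h.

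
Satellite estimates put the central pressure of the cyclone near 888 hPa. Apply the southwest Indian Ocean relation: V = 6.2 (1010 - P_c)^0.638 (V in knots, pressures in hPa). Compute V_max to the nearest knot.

ΔP = 1010 − 888 = 122 hPa.
122^0.638 ≈ 21.434.
V ≈ 6.2 × 21.434 ≈ 132.9 kt.

133 kt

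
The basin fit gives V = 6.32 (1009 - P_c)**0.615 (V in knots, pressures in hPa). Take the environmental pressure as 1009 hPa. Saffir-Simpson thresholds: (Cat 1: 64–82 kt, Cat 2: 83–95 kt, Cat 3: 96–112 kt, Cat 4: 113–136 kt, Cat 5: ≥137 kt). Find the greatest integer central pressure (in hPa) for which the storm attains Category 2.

Category 2 begins at V = 83 kt.
Required ΔP = (83/6.32)^(1/0.615) = 13.133^1.626 ≈ 65.84 hPa.
P_c ≤ 1009 − 65.84 = 943.16, so the highest integer P_c is 943 hPa.

943 hPa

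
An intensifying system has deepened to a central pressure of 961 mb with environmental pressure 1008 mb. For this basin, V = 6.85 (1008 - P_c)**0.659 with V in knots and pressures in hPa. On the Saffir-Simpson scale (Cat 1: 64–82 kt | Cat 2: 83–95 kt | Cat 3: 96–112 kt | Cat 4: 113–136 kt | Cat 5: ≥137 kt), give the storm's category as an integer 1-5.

2

ΔP = 1008 − 961 = 47 mb.
V ≈ 6.85 × 47^0.659 = 6.85 × 12.64 ≈ 87 kt.
87 kt falls in the Category 2 band.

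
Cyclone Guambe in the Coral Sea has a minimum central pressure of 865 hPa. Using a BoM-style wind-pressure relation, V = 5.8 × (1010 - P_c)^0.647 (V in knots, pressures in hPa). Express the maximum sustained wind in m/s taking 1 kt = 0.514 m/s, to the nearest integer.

75 m/s

ΔP = 1010 − 865 = 145 hPa.
V ≈ 5.8 × 145^0.647 = 5.8 × 25.027 ≈ 145.155 kt.
145.155 × 0.514 ≈ 74.61 m/s → 75 m/s.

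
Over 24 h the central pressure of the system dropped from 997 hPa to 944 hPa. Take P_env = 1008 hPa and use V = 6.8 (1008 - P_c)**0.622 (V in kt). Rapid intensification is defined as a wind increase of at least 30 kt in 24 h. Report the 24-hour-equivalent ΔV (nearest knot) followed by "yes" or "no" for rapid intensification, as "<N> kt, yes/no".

V₁: ΔP = 11, V ≈ 6.8 × 11^0.622 ≈ 30.22 kt.
V₂: ΔP = 64, V ≈ 6.8 × 64^0.622 ≈ 90.36 kt.
ΔV over 24 h = 60.14 kt → 24 h equivalent = 60.14 × 24/24 ≈ 60.14 kt.
60 kt ≥ 30 kt ⇒ rapid intensification.

60 kt, yes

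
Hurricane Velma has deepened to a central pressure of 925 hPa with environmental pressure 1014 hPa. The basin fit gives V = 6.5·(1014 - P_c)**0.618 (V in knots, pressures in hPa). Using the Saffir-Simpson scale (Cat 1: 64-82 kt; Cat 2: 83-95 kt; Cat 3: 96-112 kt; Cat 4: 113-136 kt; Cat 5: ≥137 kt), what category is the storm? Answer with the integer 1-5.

3

ΔP = 1014 − 925 = 89 hPa.
V ≈ 6.5 × 89^0.618 = 6.5 × 16.02 ≈ 104 kt.
104 kt falls in the Category 3 band.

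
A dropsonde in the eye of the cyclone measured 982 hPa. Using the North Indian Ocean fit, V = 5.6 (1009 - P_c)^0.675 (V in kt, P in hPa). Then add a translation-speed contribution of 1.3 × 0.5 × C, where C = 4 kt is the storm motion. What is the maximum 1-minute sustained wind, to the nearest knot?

ΔP = 1009 − 982 = 27 hPa.
27^0.675 ≈ 9.251.
V ≈ 5.6 × 9.251 ≈ 51.8 kt.
Translation term: 1.3 × 0.5 × 4 = 2.6 kt.
Corrected V ≈ 54.4 kt → 54 kt.

54 kt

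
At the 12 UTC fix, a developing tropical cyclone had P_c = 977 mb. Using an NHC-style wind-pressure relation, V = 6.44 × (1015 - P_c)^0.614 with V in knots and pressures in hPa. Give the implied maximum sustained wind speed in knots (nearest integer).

ΔP = 1015 − 977 = 38 mb.
38^0.614 ≈ 9.332.
V ≈ 6.44 × 9.332 ≈ 60.1 kt.

60 kt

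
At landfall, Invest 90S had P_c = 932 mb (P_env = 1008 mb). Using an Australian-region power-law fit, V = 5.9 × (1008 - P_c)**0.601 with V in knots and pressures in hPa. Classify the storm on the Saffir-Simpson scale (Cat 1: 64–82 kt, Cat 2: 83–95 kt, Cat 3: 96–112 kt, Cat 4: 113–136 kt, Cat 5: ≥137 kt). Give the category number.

1

ΔP = 1008 − 932 = 76 mb.
V ≈ 5.9 × 76^0.601 = 5.9 × 13.50 ≈ 80 kt.
80 kt falls in the Category 1 band.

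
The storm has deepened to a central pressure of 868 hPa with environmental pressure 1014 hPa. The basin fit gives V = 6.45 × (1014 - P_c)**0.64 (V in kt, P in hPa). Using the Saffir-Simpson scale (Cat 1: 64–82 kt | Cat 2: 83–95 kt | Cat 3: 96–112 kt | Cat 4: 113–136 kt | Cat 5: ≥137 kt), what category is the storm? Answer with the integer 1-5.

ΔP = 1014 − 868 = 146 hPa.
V ≈ 6.45 × 146^0.64 = 6.45 × 24.28 ≈ 157 kt.
157 kt falls in the Category 5 band.

5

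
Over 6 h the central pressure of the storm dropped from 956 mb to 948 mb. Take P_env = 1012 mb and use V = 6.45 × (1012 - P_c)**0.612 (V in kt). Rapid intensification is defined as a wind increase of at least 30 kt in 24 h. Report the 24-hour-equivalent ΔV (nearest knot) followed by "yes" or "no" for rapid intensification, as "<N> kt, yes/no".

26 kt, no

V₁: ΔP = 56, V ≈ 6.45 × 56^0.612 ≈ 75.76 kt.
V₂: ΔP = 64, V ≈ 6.45 × 64^0.612 ≈ 82.21 kt.
ΔV over 6 h = 6.45 kt → 24 h equivalent = 6.45 × 24/6 ≈ 25.80 kt.
26 kt < 30 kt ⇒ not rapid intensification.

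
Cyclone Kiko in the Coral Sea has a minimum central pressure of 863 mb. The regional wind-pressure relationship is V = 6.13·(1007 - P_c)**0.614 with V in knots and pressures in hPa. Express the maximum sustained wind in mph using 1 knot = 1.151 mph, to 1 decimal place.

ΔP = 1007 − 863 = 144 mb.
V ≈ 6.13 × 144^0.614 = 6.13 × 21.146 ≈ 129.627 kt.
129.627 × 1.151 ≈ 149.20 mph → 149.2 mph.

149.2 mph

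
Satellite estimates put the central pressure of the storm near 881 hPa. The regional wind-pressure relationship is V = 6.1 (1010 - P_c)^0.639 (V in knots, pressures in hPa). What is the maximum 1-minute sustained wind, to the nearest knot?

136 kt

ΔP = 1010 − 881 = 129 hPa.
129^0.639 ≈ 22.319.
V ≈ 6.1 × 22.319 ≈ 136.1 kt.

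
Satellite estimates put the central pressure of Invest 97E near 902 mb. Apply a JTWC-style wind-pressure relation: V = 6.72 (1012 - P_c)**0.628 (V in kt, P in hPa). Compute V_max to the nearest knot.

ΔP = 1012 − 902 = 110 mb.
110^0.628 ≈ 19.142.
V ≈ 6.72 × 19.142 ≈ 128.6 kt.

129 kt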